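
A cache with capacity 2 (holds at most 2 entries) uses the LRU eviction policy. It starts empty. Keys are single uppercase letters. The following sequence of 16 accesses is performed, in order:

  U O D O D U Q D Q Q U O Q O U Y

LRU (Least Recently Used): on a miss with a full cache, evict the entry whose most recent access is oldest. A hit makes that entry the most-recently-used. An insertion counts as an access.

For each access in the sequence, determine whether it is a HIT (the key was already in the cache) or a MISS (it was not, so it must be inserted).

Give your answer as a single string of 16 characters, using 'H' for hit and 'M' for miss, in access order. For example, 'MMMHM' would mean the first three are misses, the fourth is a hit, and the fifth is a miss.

LRU simulation (capacity=2):
  1. access U: MISS. Cache (LRU->MRU): [U]
  2. access O: MISS. Cache (LRU->MRU): [U O]
  3. access D: MISS, evict U. Cache (LRU->MRU): [O D]
  4. access O: HIT. Cache (LRU->MRU): [D O]
  5. access D: HIT. Cache (LRU->MRU): [O D]
  6. access U: MISS, evict O. Cache (LRU->MRU): [D U]
  7. access Q: MISS, evict D. Cache (LRU->MRU): [U Q]
  8. access D: MISS, evict U. Cache (LRU->MRU): [Q D]
  9. access Q: HIT. Cache (LRU->MRU): [D Q]
  10. access Q: HIT. Cache (LRU->MRU): [D Q]
  11. access U: MISS, evict D. Cache (LRU->MRU): [Q U]
  12. access O: MISS, evict Q. Cache (LRU->MRU): [U O]
  13. access Q: MISS, evict U. Cache (LRU->MRU): [O Q]
  14. access O: HIT. Cache (LRU->MRU): [Q O]
  15. access U: MISS, evict Q. Cache (LRU->MRU): [O U]
  16. access Y: MISS, evict O. Cache (LRU->MRU): [U Y]
Total: 5 hits, 11 misses, 9 evictions

Answer: MMMHHMMMHHMMMHMM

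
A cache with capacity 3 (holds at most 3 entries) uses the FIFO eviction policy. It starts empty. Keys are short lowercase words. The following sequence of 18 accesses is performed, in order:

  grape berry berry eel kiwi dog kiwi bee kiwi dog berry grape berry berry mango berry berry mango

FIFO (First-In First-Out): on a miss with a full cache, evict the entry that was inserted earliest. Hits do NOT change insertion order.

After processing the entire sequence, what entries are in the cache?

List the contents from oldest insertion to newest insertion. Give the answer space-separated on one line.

Answer: berry grape mango

Derivation:
FIFO simulation (capacity=3):
  1. access grape: MISS. Cache (old->new): [grape]
  2. access berry: MISS. Cache (old->new): [grape berry]
  3. access berry: HIT. Cache (old->new): [grape berry]
  4. access eel: MISS. Cache (old->new): [grape berry eel]
  5. access kiwi: MISS, evict grape. Cache (old->new): [berry eel kiwi]
  6. access dog: MISS, evict berry. Cache (old->new): [eel kiwi dog]
  7. access kiwi: HIT. Cache (old->new): [eel kiwi dog]
  8. access bee: MISS, evict eel. Cache (old->new): [kiwi dog bee]
  9. access kiwi: HIT. Cache (old->new): [kiwi dog bee]
  10. access dog: HIT. Cache (old->new): [kiwi dog bee]
  11. access berry: MISS, evict kiwi. Cache (old->new): [dog bee berry]
  12. access grape: MISS, evict dog. Cache (old->new): [bee berry grape]
  13. access berry: HIT. Cache (old->new): [bee berry grape]
  14. access berry: HIT. Cache (old->new): [bee berry grape]
  15. access mango: MISS, evict bee. Cache (old->new): [berry grape mango]
  16. access berry: HIT. Cache (old->new): [berry grape mango]
  17. access berry: HIT. Cache (old->new): [berry grape mango]
  18. access mango: HIT. Cache (old->new): [berry grape mango]
Total: 9 hits, 9 misses, 6 evictions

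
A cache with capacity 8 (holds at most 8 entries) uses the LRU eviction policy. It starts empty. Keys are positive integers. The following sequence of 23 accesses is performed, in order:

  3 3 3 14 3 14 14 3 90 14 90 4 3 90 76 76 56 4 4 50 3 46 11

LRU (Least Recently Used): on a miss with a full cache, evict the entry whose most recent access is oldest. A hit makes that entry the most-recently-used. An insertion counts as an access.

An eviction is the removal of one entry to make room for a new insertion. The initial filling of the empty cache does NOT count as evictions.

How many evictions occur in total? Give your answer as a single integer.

LRU simulation (capacity=8):
  1. access 3: MISS. Cache (LRU->MRU): [3]
  2. access 3: HIT. Cache (LRU->MRU): [3]
  3. access 3: HIT. Cache (LRU->MRU): [3]
  4. access 14: MISS. Cache (LRU->MRU): [3 14]
  5. access 3: HIT. Cache (LRU->MRU): [14 3]
  6. access 14: HIT. Cache (LRU->MRU): [3 14]
  7. access 14: HIT. Cache (LRU->MRU): [3 14]
  8. access 3: HIT. Cache (LRU->MRU): [14 3]
  9. access 90: MISS. Cache (LRU->MRU): [14 3 90]
  10. access 14: HIT. Cache (LRU->MRU): [3 90 14]
  11. access 90: HIT. Cache (LRU->MRU): [3 14 90]
  12. access 4: MISS. Cache (LRU->MRU): [3 14 90 4]
  13. access 3: HIT. Cache (LRU->MRU): [14 90 4 3]
  14. access 90: HIT. Cache (LRU->MRU): [14 4 3 90]
  15. access 76: MISS. Cache (LRU->MRU): [14 4 3 90 76]
  16. access 76: HIT. Cache (LRU->MRU): [14 4 3 90 76]
  17. access 56: MISS. Cache (LRU->MRU): [14 4 3 90 76 56]
  18. access 4: HIT. Cache (LRU->MRU): [14 3 90 76 56 4]
  19. access 4: HIT. Cache (LRU->MRU): [14 3 90 76 56 4]
  20. access 50: MISS. Cache (LRU->MRU): [14 3 90 76 56 4 50]
  21. access 3: HIT. Cache (LRU->MRU): [14 90 76 56 4 50 3]
  22. access 46: MISS. Cache (LRU->MRU): [14 90 76 56 4 50 3 46]
  23. access 11: MISS, evict 14. Cache (LRU->MRU): [90 76 56 4 50 3 46 11]
Total: 14 hits, 9 misses, 1 evictions

Answer: 1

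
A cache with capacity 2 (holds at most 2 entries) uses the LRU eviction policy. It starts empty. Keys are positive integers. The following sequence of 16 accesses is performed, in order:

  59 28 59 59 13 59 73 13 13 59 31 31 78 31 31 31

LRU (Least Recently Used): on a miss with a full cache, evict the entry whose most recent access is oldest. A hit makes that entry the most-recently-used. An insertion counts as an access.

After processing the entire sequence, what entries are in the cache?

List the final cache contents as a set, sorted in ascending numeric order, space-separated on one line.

Answer: 31 78

Derivation:
LRU simulation (capacity=2):
  1. access 59: MISS. Cache (LRU->MRU): [59]
  2. access 28: MISS. Cache (LRU->MRU): [59 28]
  3. access 59: HIT. Cache (LRU->MRU): [28 59]
  4. access 59: HIT. Cache (LRU->MRU): [28 59]
  5. access 13: MISS, evict 28. Cache (LRU->MRU): [59 13]
  6. access 59: HIT. Cache (LRU->MRU): [13 59]
  7. access 73: MISS, evict 13. Cache (LRU->MRU): [59 73]
  8. access 13: MISS, evict 59. Cache (LRU->MRU): [73 13]
  9. access 13: HIT. Cache (LRU->MRU): [73 13]
  10. access 59: MISS, evict 73. Cache (LRU->MRU): [13 59]
  11. access 31: MISS, evict 13. Cache (LRU->MRU): [59 31]
  12. access 31: HIT. Cache (LRU->MRU): [59 31]
  13. access 78: MISS, evict 59. Cache (LRU->MRU): [31 78]
  14. access 31: HIT. Cache (LRU->MRU): [78 31]
  15. access 31: HIT. Cache (LRU->MRU): [78 31]
  16. access 31: HIT. Cache (LRU->MRU): [78 31]
Total: 8 hits, 8 misses, 6 evictions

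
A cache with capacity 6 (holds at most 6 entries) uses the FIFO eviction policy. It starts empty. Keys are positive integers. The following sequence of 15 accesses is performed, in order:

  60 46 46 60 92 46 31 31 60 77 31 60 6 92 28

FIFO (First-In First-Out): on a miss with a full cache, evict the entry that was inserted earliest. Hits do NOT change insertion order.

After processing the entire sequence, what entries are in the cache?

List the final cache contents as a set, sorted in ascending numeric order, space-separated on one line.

Answer: 6 28 31 46 77 92

Derivation:
FIFO simulation (capacity=6):
  1. access 60: MISS. Cache (old->new): [60]
  2. access 46: MISS. Cache (old->new): [60 46]
  3. access 46: HIT. Cache (old->new): [60 46]
  4. access 60: HIT. Cache (old->new): [60 46]
  5. access 92: MISS. Cache (old->new): [60 46 92]
  6. access 46: HIT. Cache (old->new): [60 46 92]
  7. access 31: MISS. Cache (old->new): [60 46 92 31]
  8. access 31: HIT. Cache (old->new): [60 46 92 31]
  9. access 60: HIT. Cache (old->new): [60 46 92 31]
  10. access 77: MISS. Cache (old->new): [60 46 92 31 77]
  11. access 31: HIT. Cache (old->new): [60 46 92 31 77]
  12. access 60: HIT. Cache (old->new): [60 46 92 31 77]
  13. access 6: MISS. Cache (old->new): [60 46 92 31 77 6]
  14. access 92: HIT. Cache (old->new): [60 46 92 31 77 6]
  15. access 28: MISS, evict 60. Cache (old->new): [46 92 31 77 6 28]
Total: 8 hits, 7 misses, 1 evictions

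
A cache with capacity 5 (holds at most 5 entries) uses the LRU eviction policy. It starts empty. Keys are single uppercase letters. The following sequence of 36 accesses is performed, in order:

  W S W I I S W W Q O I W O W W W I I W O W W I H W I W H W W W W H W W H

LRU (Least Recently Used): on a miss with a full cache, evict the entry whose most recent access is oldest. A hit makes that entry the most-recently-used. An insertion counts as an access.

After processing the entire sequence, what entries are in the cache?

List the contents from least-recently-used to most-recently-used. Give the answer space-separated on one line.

LRU simulation (capacity=5):
  1. access W: MISS. Cache (LRU->MRU): [W]
  2. access S: MISS. Cache (LRU->MRU): [W S]
  3. access W: HIT. Cache (LRU->MRU): [S W]
  4. access I: MISS. Cache (LRU->MRU): [S W I]
  5. access I: HIT. Cache (LRU->MRU): [S W I]
  6. access S: HIT. Cache (LRU->MRU): [W I S]
  7. access W: HIT. Cache (LRU->MRU): [I S W]
  8. access W: HIT. Cache (LRU->MRU): [I S W]
  9. access Q: MISS. Cache (LRU->MRU): [I S W Q]
  10. access O: MISS. Cache (LRU->MRU): [I S W Q O]
  11. access I: HIT. Cache (LRU->MRU): [S W Q O I]
  12. access W: HIT. Cache (LRU->MRU): [S Q O I W]
  13. access O: HIT. Cache (LRU->MRU): [S Q I W O]
  14. access W: HIT. Cache (LRU->MRU): [S Q I O W]
  15. access W: HIT. Cache (LRU->MRU): [S Q I O W]
  16. access W: HIT. Cache (LRU->MRU): [S Q I O W]
  17. access I: HIT. Cache (LRU->MRU): [S Q O W I]
  18. access I: HIT. Cache (LRU->MRU): [S Q O W I]
  19. access W: HIT. Cache (LRU->MRU): [S Q O I W]
  20. access O: HIT. Cache (LRU->MRU): [S Q I W O]
  21. access W: HIT. Cache (LRU->MRU): [S Q I O W]
  22. access W: HIT. Cache (LRU->MRU): [S Q I O W]
  23. access I: HIT. Cache (LRU->MRU): [S Q O W I]
  24. access H: MISS, evict S. Cache (LRU->MRU): [Q O W I H]
  25. access W: HIT. Cache (LRU->MRU): [Q O I H W]
  26. access I: HIT. Cache (LRU->MRU): [Q O H W I]
  27. access W: HIT. Cache (LRU->MRU): [Q O H I W]
  28. access H: HIT. Cache (LRU->MRU): [Q O I W H]
  29. access W: HIT. Cache (LRU->MRU): [Q O I H W]
  30. access W: HIT. Cache (LRU->MRU): [Q O I H W]
  31. access W: HIT. Cache (LRU->MRU): [Q O I H W]
  32. access W: HIT. Cache (LRU->MRU): [Q O I H W]
  33. access H: HIT. Cache (LRU->MRU): [Q O I W H]
  34. access W: HIT. Cache (LRU->MRU): [Q O I H W]
  35. access W: HIT. Cache (LRU->MRU): [Q O I H W]
  36. access H: HIT. Cache (LRU->MRU): [Q O I W H]
Total: 30 hits, 6 misses, 1 evictions

Answer: Q O I W H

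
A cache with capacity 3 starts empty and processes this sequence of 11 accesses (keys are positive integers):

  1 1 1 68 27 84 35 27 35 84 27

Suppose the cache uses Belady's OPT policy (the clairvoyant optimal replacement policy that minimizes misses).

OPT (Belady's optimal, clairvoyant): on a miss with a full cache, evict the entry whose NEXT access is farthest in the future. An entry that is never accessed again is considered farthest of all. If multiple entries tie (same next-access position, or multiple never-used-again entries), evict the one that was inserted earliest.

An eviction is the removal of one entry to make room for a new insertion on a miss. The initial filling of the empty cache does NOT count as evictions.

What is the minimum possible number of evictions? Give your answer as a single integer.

OPT (Belady) simulation (capacity=3):
  1. access 1: MISS. Cache: [1]
  2. access 1: HIT. Next use of 1: step 3. Cache: [1]
  3. access 1: HIT. Next use of 1: never. Cache: [1]
  4. access 68: MISS. Cache: [1 68]
  5. access 27: MISS. Cache: [1 68 27]
  6. access 84: MISS, evict 1 (next use: never). Cache: [68 27 84]
  7. access 35: MISS, evict 68 (next use: never). Cache: [27 84 35]
  8. access 27: HIT. Next use of 27: step 11. Cache: [27 84 35]
  9. access 35: HIT. Next use of 35: never. Cache: [27 84 35]
  10. access 84: HIT. Next use of 84: never. Cache: [27 84 35]
  11. access 27: HIT. Next use of 27: never. Cache: [27 84 35]
Total: 6 hits, 5 misses, 2 evictions

Answer: 2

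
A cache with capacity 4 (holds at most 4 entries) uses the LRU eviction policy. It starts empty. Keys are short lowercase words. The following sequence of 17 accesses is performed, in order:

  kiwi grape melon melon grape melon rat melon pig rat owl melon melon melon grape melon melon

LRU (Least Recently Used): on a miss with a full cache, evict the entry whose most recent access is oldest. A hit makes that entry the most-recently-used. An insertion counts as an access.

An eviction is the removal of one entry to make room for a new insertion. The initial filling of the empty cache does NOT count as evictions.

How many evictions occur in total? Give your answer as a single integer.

Answer: 3

Derivation:
LRU simulation (capacity=4):
  1. access kiwi: MISS. Cache (LRU->MRU): [kiwi]
  2. access grape: MISS. Cache (LRU->MRU): [kiwi grape]
  3. access melon: MISS. Cache (LRU->MRU): [kiwi grape melon]
  4. access melon: HIT. Cache (LRU->MRU): [kiwi grape melon]
  5. access grape: HIT. Cache (LRU->MRU): [kiwi melon grape]
  6. access melon: HIT. Cache (LRU->MRU): [kiwi grape melon]
  7. access rat: MISS. Cache (LRU->MRU): [kiwi grape melon rat]
  8. access melon: HIT. Cache (LRU->MRU): [kiwi grape rat melon]
  9. access pig: MISS, evict kiwi. Cache (LRU->MRU): [grape rat melon pig]
  10. access rat: HIT. Cache (LRU->MRU): [grape melon pig rat]
  11. access owl: MISS, evict grape. Cache (LRU->MRU): [melon pig rat owl]
  12. access melon: HIT. Cache (LRU->MRU): [pig rat owl melon]
  13. access melon: HIT. Cache (LRU->MRU): [pig rat owl melon]
  14. access melon: HIT. Cache (LRU->MRU): [pig rat owl melon]
  15. access grape: MISS, evict pig. Cache (LRU->MRU): [rat owl melon grape]
  16. access melon: HIT. Cache (LRU->MRU): [rat owl grape melon]
  17. access melon: HIT. Cache (LRU->MRU): [rat owl grape melon]
Total: 10 hits, 7 misses, 3 evictions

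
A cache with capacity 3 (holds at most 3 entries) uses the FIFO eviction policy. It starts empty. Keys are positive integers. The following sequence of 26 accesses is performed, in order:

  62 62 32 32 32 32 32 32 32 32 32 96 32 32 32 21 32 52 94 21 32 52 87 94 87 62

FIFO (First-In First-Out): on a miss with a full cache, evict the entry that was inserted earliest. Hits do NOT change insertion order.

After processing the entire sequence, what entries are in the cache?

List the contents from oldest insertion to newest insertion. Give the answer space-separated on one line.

FIFO simulation (capacity=3):
  1. access 62: MISS. Cache (old->new): [62]
  2. access 62: HIT. Cache (old->new): [62]
  3. access 32: MISS. Cache (old->new): [62 32]
  4. access 32: HIT. Cache (old->new): [62 32]
  5. access 32: HIT. Cache (old->new): [62 32]
  6. access 32: HIT. Cache (old->new): [62 32]
  7. access 32: HIT. Cache (old->new): [62 32]
  8. access 32: HIT. Cache (old->new): [62 32]
  9. access 32: HIT. Cache (old->new): [62 32]
  10. access 32: HIT. Cache (old->new): [62 32]
  11. access 32: HIT. Cache (old->new): [62 32]
  12. access 96: MISS. Cache (old->new): [62 32 96]
  13. access 32: HIT. Cache (old->new): [62 32 96]
  14. access 32: HIT. Cache (old->new): [62 32 96]
  15. access 32: HIT. Cache (old->new): [62 32 96]
  16. access 21: MISS, evict 62. Cache (old->new): [32 96 21]
  17. access 32: HIT. Cache (old->new): [32 96 21]
  18. access 52: MISS, evict 32. Cache (old->new): [96 21 52]
  19. access 94: MISS, evict 96. Cache (old->new): [21 52 94]
  20. access 21: HIT. Cache (old->new): [21 52 94]
  21. access 32: MISS, evict 21. Cache (old->new): [52 94 32]
  22. access 52: HIT. Cache (old->new): [52 94 32]
  23. access 87: MISS, evict 52. Cache (old->new): [94 32 87]
  24. access 94: HIT. Cache (old->new): [94 32 87]
  25. access 87: HIT. Cache (old->new): [94 32 87]
  26. access 62: MISS, evict 94. Cache (old->new): [32 87 62]
Total: 17 hits, 9 misses, 6 evictions

Answer: 32 87 62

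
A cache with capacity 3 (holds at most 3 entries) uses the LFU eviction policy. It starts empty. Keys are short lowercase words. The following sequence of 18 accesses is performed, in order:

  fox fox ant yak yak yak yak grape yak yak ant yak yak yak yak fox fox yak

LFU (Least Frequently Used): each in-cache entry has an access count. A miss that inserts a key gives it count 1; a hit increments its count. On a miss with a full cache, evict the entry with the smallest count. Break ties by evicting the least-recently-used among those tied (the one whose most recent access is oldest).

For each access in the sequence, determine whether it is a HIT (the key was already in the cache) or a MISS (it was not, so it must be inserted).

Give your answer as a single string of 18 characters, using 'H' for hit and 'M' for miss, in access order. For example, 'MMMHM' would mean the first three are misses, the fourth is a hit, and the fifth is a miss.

Answer: MHMMHHHMHHMHHHHHHH

Derivation:
LFU simulation (capacity=3):
  1. access fox: MISS. Cache: [fox(c=1)]
  2. access fox: HIT, count now 2. Cache: [fox(c=2)]
  3. access ant: MISS. Cache: [ant(c=1) fox(c=2)]
  4. access yak: MISS. Cache: [ant(c=1) yak(c=1) fox(c=2)]
  5. access yak: HIT, count now 2. Cache: [ant(c=1) fox(c=2) yak(c=2)]
  6. access yak: HIT, count now 3. Cache: [ant(c=1) fox(c=2) yak(c=3)]
  7. access yak: HIT, count now 4. Cache: [ant(c=1) fox(c=2) yak(c=4)]
  8. access grape: MISS, evict ant(c=1). Cache: [grape(c=1) fox(c=2) yak(c=4)]
  9. access yak: HIT, count now 5. Cache: [grape(c=1) fox(c=2) yak(c=5)]
  10. access yak: HIT, count now 6. Cache: [grape(c=1) fox(c=2) yak(c=6)]
  11. access ant: MISS, evict grape(c=1). Cache: [ant(c=1) fox(c=2) yak(c=6)]
  12. access yak: HIT, count now 7. Cache: [ant(c=1) fox(c=2) yak(c=7)]
  13. access yak: HIT, count now 8. Cache: [ant(c=1) fox(c=2) yak(c=8)]
  14. access yak: HIT, count now 9. Cache: [ant(c=1) fox(c=2) yak(c=9)]
  15. access yak: HIT, count now 10. Cache: [ant(c=1) fox(c=2) yak(c=10)]
  16. access fox: HIT, count now 3. Cache: [ant(c=1) fox(c=3) yak(c=10)]
  17. access fox: HIT, count now 4. Cache: [ant(c=1) fox(c=4) yak(c=10)]
  18. access yak: HIT, count now 11. Cache: [ant(c=1) fox(c=4) yak(c=11)]
Total: 13 hits, 5 misses, 2 evictions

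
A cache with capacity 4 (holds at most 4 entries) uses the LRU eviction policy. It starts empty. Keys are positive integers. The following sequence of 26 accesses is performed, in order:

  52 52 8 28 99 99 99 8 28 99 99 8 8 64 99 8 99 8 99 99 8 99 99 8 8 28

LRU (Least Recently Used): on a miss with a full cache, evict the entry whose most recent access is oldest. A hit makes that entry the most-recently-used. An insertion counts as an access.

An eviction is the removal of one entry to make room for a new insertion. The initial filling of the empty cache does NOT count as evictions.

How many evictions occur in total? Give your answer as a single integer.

LRU simulation (capacity=4):
  1. access 52: MISS. Cache (LRU->MRU): [52]
  2. access 52: HIT. Cache (LRU->MRU): [52]
  3. access 8: MISS. Cache (LRU->MRU): [52 8]
  4. access 28: MISS. Cache (LRU->MRU): [52 8 28]
  5. access 99: MISS. Cache (LRU->MRU): [52 8 28 99]
  6. access 99: HIT. Cache (LRU->MRU): [52 8 28 99]
  7. access 99: HIT. Cache (LRU->MRU): [52 8 28 99]
  8. access 8: HIT. Cache (LRU->MRU): [52 28 99 8]
  9. access 28: HIT. Cache (LRU->MRU): [52 99 8 28]
  10. access 99: HIT. Cache (LRU->MRU): [52 8 28 99]
  11. access 99: HIT. Cache (LRU->MRU): [52 8 28 99]
  12. access 8: HIT. Cache (LRU->MRU): [52 28 99 8]
  13. access 8: HIT. Cache (LRU->MRU): [52 28 99 8]
  14. access 64: MISS, evict 52. Cache (LRU->MRU): [28 99 8 64]
  15. access 99: HIT. Cache (LRU->MRU): [28 8 64 99]
  16. access 8: HIT. Cache (LRU->MRU): [28 64 99 8]
  17. access 99: HIT. Cache (LRU->MRU): [28 64 8 99]
  18. access 8: HIT. Cache (LRU->MRU): [28 64 99 8]
  19. access 99: HIT. Cache (LRU->MRU): [28 64 8 99]
  20. access 99: HIT. Cache (LRU->MRU): [28 64 8 99]
  21. access 8: HIT. Cache (LRU->MRU): [28 64 99 8]
  22. access 99: HIT. Cache (LRU->MRU): [28 64 8 99]
  23. access 99: HIT. Cache (LRU->MRU): [28 64 8 99]
  24. access 8: HIT. Cache (LRU->MRU): [28 64 99 8]
  25. access 8: HIT. Cache (LRU->MRU): [28 64 99 8]
  26. access 28: HIT. Cache (LRU->MRU): [64 99 8 28]
Total: 21 hits, 5 misses, 1 evictions

Answer: 1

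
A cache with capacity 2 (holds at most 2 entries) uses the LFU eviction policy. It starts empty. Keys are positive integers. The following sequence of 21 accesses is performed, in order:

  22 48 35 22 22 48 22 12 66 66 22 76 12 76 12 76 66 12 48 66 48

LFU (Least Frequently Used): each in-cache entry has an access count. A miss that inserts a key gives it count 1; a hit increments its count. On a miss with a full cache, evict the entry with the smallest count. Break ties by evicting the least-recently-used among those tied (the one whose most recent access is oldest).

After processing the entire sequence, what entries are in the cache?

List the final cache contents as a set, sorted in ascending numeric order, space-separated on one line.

Answer: 22 48

Derivation:
LFU simulation (capacity=2):
  1. access 22: MISS. Cache: [22(c=1)]
  2. access 48: MISS. Cache: [22(c=1) 48(c=1)]
  3. access 35: MISS, evict 22(c=1). Cache: [48(c=1) 35(c=1)]
  4. access 22: MISS, evict 48(c=1). Cache: [35(c=1) 22(c=1)]
  5. access 22: HIT, count now 2. Cache: [35(c=1) 22(c=2)]
  6. access 48: MISS, evict 35(c=1). Cache: [48(c=1) 22(c=2)]
  7. access 22: HIT, count now 3. Cache: [48(c=1) 22(c=3)]
  8. access 12: MISS, evict 48(c=1). Cache: [12(c=1) 22(c=3)]
  9. access 66: MISS, evict 12(c=1). Cache: [66(c=1) 22(c=3)]
  10. access 66: HIT, count now 2. Cache: [66(c=2) 22(c=3)]
  11. access 22: HIT, count now 4. Cache: [66(c=2) 22(c=4)]
  12. access 76: MISS, evict 66(c=2). Cache: [76(c=1) 22(c=4)]
  13. access 12: MISS, evict 76(c=1). Cache: [12(c=1) 22(c=4)]
  14. access 76: MISS, evict 12(c=1). Cache: [76(c=1) 22(c=4)]
  15. access 12: MISS, evict 76(c=1). Cache: [12(c=1) 22(c=4)]
  16. access 76: MISS, evict 12(c=1). Cache: [76(c=1) 22(c=4)]
  17. access 66: MISS, evict 76(c=1). Cache: [66(c=1) 22(c=4)]
  18. access 12: MISS, evict 66(c=1). Cache: [12(c=1) 22(c=4)]
  19. access 48: MISS, evict 12(c=1). Cache: [48(c=1) 22(c=4)]
  20. access 66: MISS, evict 48(c=1). Cache: [66(c=1) 22(c=4)]
  21. access 48: MISS, evict 66(c=1). Cache: [48(c=1) 22(c=4)]
Total: 4 hits, 17 misses, 15 evictions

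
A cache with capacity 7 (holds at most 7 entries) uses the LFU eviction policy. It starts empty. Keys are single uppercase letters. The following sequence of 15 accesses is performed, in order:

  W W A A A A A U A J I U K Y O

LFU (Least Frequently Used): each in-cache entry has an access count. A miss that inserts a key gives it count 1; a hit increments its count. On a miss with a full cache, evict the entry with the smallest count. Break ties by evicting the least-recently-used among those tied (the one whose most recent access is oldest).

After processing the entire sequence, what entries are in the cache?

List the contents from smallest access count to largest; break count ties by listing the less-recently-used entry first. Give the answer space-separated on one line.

Answer: I K Y O W U A

Derivation:
LFU simulation (capacity=7):
  1. access W: MISS. Cache: [W(c=1)]
  2. access W: HIT, count now 2. Cache: [W(c=2)]
  3. access A: MISS. Cache: [A(c=1) W(c=2)]
  4. access A: HIT, count now 2. Cache: [W(c=2) A(c=2)]
  5. access A: HIT, count now 3. Cache: [W(c=2) A(c=3)]
  6. access A: HIT, count now 4. Cache: [W(c=2) A(c=4)]
  7. access A: HIT, count now 5. Cache: [W(c=2) A(c=5)]
  8. access U: MISS. Cache: [U(c=1) W(c=2) A(c=5)]
  9. access A: HIT, count now 6. Cache: [U(c=1) W(c=2) A(c=6)]
  10. access J: MISS. Cache: [U(c=1) J(c=1) W(c=2) A(c=6)]
  11. access I: MISS. Cache: [U(c=1) J(c=1) I(c=1) W(c=2) A(c=6)]
  12. access U: HIT, count now 2. Cache: [J(c=1) I(c=1) W(c=2) U(c=2) A(c=6)]
  13. access K: MISS. Cache: [J(c=1) I(c=1) K(c=1) W(c=2) U(c=2) A(c=6)]
  14. access Y: MISS. Cache: [J(c=1) I(c=1) K(c=1) Y(c=1) W(c=2) U(c=2) A(c=6)]
  15. access O: MISS, evict J(c=1). Cache: [I(c=1) K(c=1) Y(c=1) O(c=1) W(c=2) U(c=2) A(c=6)]
Total: 7 hits, 8 misses, 1 evictions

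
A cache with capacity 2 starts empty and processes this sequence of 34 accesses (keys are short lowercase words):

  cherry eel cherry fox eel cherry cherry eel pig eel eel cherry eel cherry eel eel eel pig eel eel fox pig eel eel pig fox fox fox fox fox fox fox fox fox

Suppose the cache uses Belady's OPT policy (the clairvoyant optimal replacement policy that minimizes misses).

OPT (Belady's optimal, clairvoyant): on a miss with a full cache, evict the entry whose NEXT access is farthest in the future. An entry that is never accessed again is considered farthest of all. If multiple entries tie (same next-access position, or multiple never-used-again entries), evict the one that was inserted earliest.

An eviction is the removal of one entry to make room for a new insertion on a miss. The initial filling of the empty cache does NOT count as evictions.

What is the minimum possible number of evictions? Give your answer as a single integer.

OPT (Belady) simulation (capacity=2):
  1. access cherry: MISS. Cache: [cherry]
  2. access eel: MISS. Cache: [cherry eel]
  3. access cherry: HIT. Next use of cherry: step 6. Cache: [cherry eel]
  4. access fox: MISS, evict cherry (next use: step 6). Cache: [eel fox]
  5. access eel: HIT. Next use of eel: step 8. Cache: [eel fox]
  6. access cherry: MISS, evict fox (next use: step 21). Cache: [eel cherry]
  7. access cherry: HIT. Next use of cherry: step 12. Cache: [eel cherry]
  8. access eel: HIT. Next use of eel: step 10. Cache: [eel cherry]
  9. access pig: MISS, evict cherry (next use: step 12). Cache: [eel pig]
  10. access eel: HIT. Next use of eel: step 11. Cache: [eel pig]
  11. access eel: HIT. Next use of eel: step 13. Cache: [eel pig]
  12. access cherry: MISS, evict pig (next use: step 18). Cache: [eel cherry]
  13. access eel: HIT. Next use of eel: step 15. Cache: [eel cherry]
  14. access cherry: HIT. Next use of cherry: never. Cache: [eel cherry]
  15. access eel: HIT. Next use of eel: step 16. Cache: [eel cherry]
  16. access eel: HIT. Next use of eel: step 17. Cache: [eel cherry]
  17. access eel: HIT. Next use of eel: step 19. Cache: [eel cherry]
  18. access pig: MISS, evict cherry (next use: never). Cache: [eel pig]
  19. access eel: HIT. Next use of eel: step 20. Cache: [eel pig]
  20. access eel: HIT. Next use of eel: step 23. Cache: [eel pig]
  21. access fox: MISS, evict eel (next use: step 23). Cache: [pig fox]
  22. access pig: HIT. Next use of pig: step 25. Cache: [pig fox]
  23. access eel: MISS, evict fox (next use: step 26). Cache: [pig eel]
  24. access eel: HIT. Next use of eel: never. Cache: [pig eel]
  25. access pig: HIT. Next use of pig: never. Cache: [pig eel]
  26. access fox: MISS, evict pig (next use: never). Cache: [eel fox]
  27. access fox: HIT. Next use of fox: step 28. Cache: [eel fox]
  28. access fox: HIT. Next use of fox: step 29. Cache: [eel fox]
  29. access fox: HIT. Next use of fox: step 30. Cache: [eel fox]
  30. access fox: HIT. Next use of fox: step 31. Cache: [eel fox]
  31. access fox: HIT. Next use of fox: step 32. Cache: [eel fox]
  32. access fox: HIT. Next use of fox: step 33. Cache: [eel fox]
  33. access fox: HIT. Next use of fox: step 34. Cache: [eel fox]
  34. access fox: HIT. Next use of fox: never. Cache: [eel fox]
Total: 24 hits, 10 misses, 8 evictions

Answer: 8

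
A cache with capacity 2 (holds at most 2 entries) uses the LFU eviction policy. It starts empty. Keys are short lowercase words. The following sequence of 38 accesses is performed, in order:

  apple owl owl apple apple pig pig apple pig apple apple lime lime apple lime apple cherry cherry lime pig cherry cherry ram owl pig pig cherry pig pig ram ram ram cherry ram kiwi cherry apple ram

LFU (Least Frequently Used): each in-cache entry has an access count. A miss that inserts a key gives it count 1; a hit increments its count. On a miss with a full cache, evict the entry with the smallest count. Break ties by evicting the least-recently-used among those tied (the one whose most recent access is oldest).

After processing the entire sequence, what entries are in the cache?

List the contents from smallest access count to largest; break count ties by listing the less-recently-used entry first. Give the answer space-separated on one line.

LFU simulation (capacity=2):
  1. access apple: MISS. Cache: [apple(c=1)]
  2. access owl: MISS. Cache: [apple(c=1) owl(c=1)]
  3. access owl: HIT, count now 2. Cache: [apple(c=1) owl(c=2)]
  4. access apple: HIT, count now 2. Cache: [owl(c=2) apple(c=2)]
  5. access apple: HIT, count now 3. Cache: [owl(c=2) apple(c=3)]
  6. access pig: MISS, evict owl(c=2). Cache: [pig(c=1) apple(c=3)]
  7. access pig: HIT, count now 2. Cache: [pig(c=2) apple(c=3)]
  8. access apple: HIT, count now 4. Cache: [pig(c=2) apple(c=4)]
  9. access pig: HIT, count now 3. Cache: [pig(c=3) apple(c=4)]
  10. access apple: HIT, count now 5. Cache: [pig(c=3) apple(c=5)]
  11. access apple: HIT, count now 6. Cache: [pig(c=3) apple(c=6)]
  12. access lime: MISS, evict pig(c=3). Cache: [lime(c=1) apple(c=6)]
  13. access lime: HIT, count now 2. Cache: [lime(c=2) apple(c=6)]
  14. access apple: HIT, count now 7. Cache: [lime(c=2) apple(c=7)]
  15. access lime: HIT, count now 3. Cache: [lime(c=3) apple(c=7)]
  16. access apple: HIT, count now 8. Cache: [lime(c=3) apple(c=8)]
  17. access cherry: MISS, evict lime(c=3). Cache: [cherry(c=1) apple(c=8)]
  18. access cherry: HIT, count now 2. Cache: [cherry(c=2) apple(c=8)]
  19. access lime: MISS, evict cherry(c=2). Cache: [lime(c=1) apple(c=8)]
  20. access pig: MISS, evict lime(c=1). Cache: [pig(c=1) apple(c=8)]
  21. access cherry: MISS, evict pig(c=1). Cache: [cherry(c=1) apple(c=8)]
  22. access cherry: HIT, count now 2. Cache: [cherry(c=2) apple(c=8)]
  23. access ram: MISS, evict cherry(c=2). Cache: [ram(c=1) apple(c=8)]
  24. access owl: MISS, evict ram(c=1). Cache: [owl(c=1) apple(c=8)]
  25. access pig: MISS, evict owl(c=1). Cache: [pig(c=1) apple(c=8)]
  26. access pig: HIT, count now 2. Cache: [pig(c=2) apple(c=8)]
  27. access cherry: MISS, evict pig(c=2). Cache: [cherry(c=1) apple(c=8)]
  28. access pig: MISS, evict cherry(c=1). Cache: [pig(c=1) apple(c=8)]
  29. access pig: HIT, count now 2. Cache: [pig(c=2) apple(c=8)]
  30. access ram: MISS, evict pig(c=2). Cache: [ram(c=1) apple(c=8)]
  31. access ram: HIT, count now 2. Cache: [ram(c=2) apple(c=8)]
  32. access ram: HIT, count now 3. Cache: [ram(c=3) apple(c=8)]
  33. access cherry: MISS, evict ram(c=3). Cache: [cherry(c=1) apple(c=8)]
  34. access ram: MISS, evict cherry(c=1). Cache: [ram(c=1) apple(c=8)]
  35. access kiwi: MISS, evict ram(c=1). Cache: [kiwi(c=1) apple(c=8)]
  36. access cherry: MISS, evict kiwi(c=1). Cache: [cherry(c=1) apple(c=8)]
  37. access apple: HIT, count now 9. Cache: [cherry(c=1) apple(c=9)]
  38. access ram: MISS, evict cherry(c=1). Cache: [ram(c=1) apple(c=9)]
Total: 19 hits, 19 misses, 17 evictions

Answer: ram apple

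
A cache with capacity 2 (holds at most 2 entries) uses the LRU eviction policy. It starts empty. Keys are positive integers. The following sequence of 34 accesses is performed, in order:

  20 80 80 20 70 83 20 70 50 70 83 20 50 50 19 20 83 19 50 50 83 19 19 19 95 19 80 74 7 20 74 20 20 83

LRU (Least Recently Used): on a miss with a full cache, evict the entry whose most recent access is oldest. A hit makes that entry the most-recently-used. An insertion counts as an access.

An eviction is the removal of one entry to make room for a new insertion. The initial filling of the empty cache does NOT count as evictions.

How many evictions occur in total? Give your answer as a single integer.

Answer: 22

Derivation:
LRU simulation (capacity=2):
  1. access 20: MISS. Cache (LRU->MRU): [20]
  2. access 80: MISS. Cache (LRU->MRU): [20 80]
  3. access 80: HIT. Cache (LRU->MRU): [20 80]
  4. access 20: HIT. Cache (LRU->MRU): [80 20]
  5. access 70: MISS, evict 80. Cache (LRU->MRU): [20 70]
  6. access 83: MISS, evict 20. Cache (LRU->MRU): [70 83]
  7. access 20: MISS, evict 70. Cache (LRU->MRU): [83 20]
  8. access 70: MISS, evict 83. Cache (LRU->MRU): [20 70]
  9. access 50: MISS, evict 20. Cache (LRU->MRU): [70 50]
  10. access 70: HIT. Cache (LRU->MRU): [50 70]
  11. access 83: MISS, evict 50. Cache (LRU->MRU): [70 83]
  12. access 20: MISS, evict 70. Cache (LRU->MRU): [83 20]
  13. access 50: MISS, evict 83. Cache (LRU->MRU): [20 50]
  14. access 50: HIT. Cache (LRU->MRU): [20 50]
  15. access 19: MISS, evict 20. Cache (LRU->MRU): [50 19]
  16. access 20: MISS, evict 50. Cache (LRU->MRU): [19 20]
  17. access 83: MISS, evict 19. Cache (LRU->MRU): [20 83]
  18. access 19: MISS, evict 20. Cache (LRU->MRU): [83 19]
  19. access 50: MISS, evict 83. Cache (LRU->MRU): [19 50]
  20. access 50: HIT. Cache (LRU->MRU): [19 50]
  21. access 83: MISS, evict 19. Cache (LRU->MRU): [50 83]
  22. access 19: MISS, evict 50. Cache (LRU->MRU): [83 19]
  23. access 19: HIT. Cache (LRU->MRU): [83 19]
  24. access 19: HIT. Cache (LRU->MRU): [83 19]
  25. access 95: MISS, evict 83. Cache (LRU->MRU): [19 95]
  26. access 19: HIT. Cache (LRU->MRU): [95 19]
  27. access 80: MISS, evict 95. Cache (LRU->MRU): [19 80]
  28. access 74: MISS, evict 19. Cache (LRU->MRU): [80 74]
  29. access 7: MISS, evict 80. Cache (LRU->MRU): [74 7]
  30. access 20: MISS, evict 74. Cache (LRU->MRU): [7 20]
  31. access 74: MISS, evict 7. Cache (LRU->MRU): [20 74]
  32. access 20: HIT. Cache (LRU->MRU): [74 20]
  33. access 20: HIT. Cache (LRU->MRU): [74 20]
  34. access 83: MISS, evict 74. Cache (LRU->MRU): [20 83]
Total: 10 hits, 24 misses, 22 evictions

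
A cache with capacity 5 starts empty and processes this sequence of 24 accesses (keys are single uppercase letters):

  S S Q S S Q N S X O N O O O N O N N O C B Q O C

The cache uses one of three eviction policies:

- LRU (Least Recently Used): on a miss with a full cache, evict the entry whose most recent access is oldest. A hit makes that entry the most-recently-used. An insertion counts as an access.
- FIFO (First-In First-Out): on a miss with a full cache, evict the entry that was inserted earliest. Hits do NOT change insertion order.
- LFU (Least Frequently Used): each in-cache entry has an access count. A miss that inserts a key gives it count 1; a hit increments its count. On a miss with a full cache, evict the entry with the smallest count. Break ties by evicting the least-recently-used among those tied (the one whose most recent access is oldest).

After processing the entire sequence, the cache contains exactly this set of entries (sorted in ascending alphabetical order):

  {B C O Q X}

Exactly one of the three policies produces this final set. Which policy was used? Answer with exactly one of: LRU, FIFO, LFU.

Simulating under each policy and comparing final sets:
  LRU: final set = {B C N O Q} -> differs
  FIFO: final set = {B C O Q X} -> MATCHES target
  LFU: final set = {C N O Q S} -> differs
Only FIFO produces the target set.

Answer: FIFO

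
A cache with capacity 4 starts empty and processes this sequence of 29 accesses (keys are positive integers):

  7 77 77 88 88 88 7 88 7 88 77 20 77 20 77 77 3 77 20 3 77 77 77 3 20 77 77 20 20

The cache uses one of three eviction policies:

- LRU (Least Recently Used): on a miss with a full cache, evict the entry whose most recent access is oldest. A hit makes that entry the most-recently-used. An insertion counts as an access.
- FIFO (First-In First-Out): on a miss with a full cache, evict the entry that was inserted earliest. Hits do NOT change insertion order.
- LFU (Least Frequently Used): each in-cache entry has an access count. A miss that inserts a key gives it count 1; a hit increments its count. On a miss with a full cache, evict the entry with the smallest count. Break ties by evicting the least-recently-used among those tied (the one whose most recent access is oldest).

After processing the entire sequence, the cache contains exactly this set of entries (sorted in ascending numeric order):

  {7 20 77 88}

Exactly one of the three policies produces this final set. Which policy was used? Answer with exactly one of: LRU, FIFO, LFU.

Answer: LFU

Derivation:
Simulating under each policy and comparing final sets:
  LRU: final set = {3 20 77 88} -> differs
  FIFO: final set = {3 20 77 88} -> differs
  LFU: final set = {7 20 77 88} -> MATCHES target
Only LFU produces the target set.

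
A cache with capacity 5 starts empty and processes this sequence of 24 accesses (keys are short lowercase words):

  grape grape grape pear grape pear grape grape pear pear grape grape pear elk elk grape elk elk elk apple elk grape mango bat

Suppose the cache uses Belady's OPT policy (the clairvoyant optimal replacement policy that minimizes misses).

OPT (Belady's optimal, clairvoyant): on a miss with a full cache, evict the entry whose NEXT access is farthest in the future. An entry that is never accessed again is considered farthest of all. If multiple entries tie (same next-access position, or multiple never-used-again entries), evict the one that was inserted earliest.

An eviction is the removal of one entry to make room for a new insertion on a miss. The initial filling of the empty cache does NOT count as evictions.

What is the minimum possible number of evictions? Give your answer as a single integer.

Answer: 1

Derivation:
OPT (Belady) simulation (capacity=5):
  1. access grape: MISS. Cache: [grape]
  2. access grape: HIT. Next use of grape: step 3. Cache: [grape]
  3. access grape: HIT. Next use of grape: step 5. Cache: [grape]
  4. access pear: MISS. Cache: [grape pear]
  5. access grape: HIT. Next use of grape: step 7. Cache: [grape pear]
  6. access pear: HIT. Next use of pear: step 9. Cache: [grape pear]
  7. access grape: HIT. Next use of grape: step 8. Cache: [grape pear]
  8. access grape: HIT. Next use of grape: step 11. Cache: [grape pear]
  9. access pear: HIT. Next use of pear: step 10. Cache: [grape pear]
  10. access pear: HIT. Next use of pear: step 13. Cache: [grape pear]
  11. access grape: HIT. Next use of grape: step 12. Cache: [grape pear]
  12. access grape: HIT. Next use of grape: step 16. Cache: [grape pear]
  13. access pear: HIT. Next use of pear: never. Cache: [grape pear]
  14. access elk: MISS. Cache: [grape pear elk]
  15. access elk: HIT. Next use of elk: step 17. Cache: [grape pear elk]
  16. access grape: HIT. Next use of grape: step 22. Cache: [grape pear elk]
  17. access elk: HIT. Next use of elk: step 18. Cache: [grape pear elk]
  18. access elk: HIT. Next use of elk: step 19. Cache: [grape pear elk]
  19. access elk: HIT. Next use of elk: step 21. Cache: [grape pear elk]
  20. access apple: MISS. Cache: [grape pear elk apple]
  21. access elk: HIT. Next use of elk: never. Cache: [grape pear elk apple]
  22. access grape: HIT. Next use of grape: never. Cache: [grape pear elk apple]
  23. access mango: MISS. Cache: [grape pear elk apple mango]
  24. access bat: MISS, evict grape (next use: never). Cache: [pear elk apple mango bat]
Total: 18 hits, 6 misses, 1 evictions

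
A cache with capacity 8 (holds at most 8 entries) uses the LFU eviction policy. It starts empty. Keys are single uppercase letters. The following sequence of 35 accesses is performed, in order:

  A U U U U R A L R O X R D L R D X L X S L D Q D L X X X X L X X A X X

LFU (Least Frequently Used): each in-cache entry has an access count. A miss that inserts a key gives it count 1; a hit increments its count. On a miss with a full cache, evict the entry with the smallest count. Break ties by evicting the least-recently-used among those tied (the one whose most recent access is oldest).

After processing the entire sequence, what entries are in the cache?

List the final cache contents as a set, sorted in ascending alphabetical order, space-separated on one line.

LFU simulation (capacity=8):
  1. access A: MISS. Cache: [A(c=1)]
  2. access U: MISS. Cache: [A(c=1) U(c=1)]
  3. access U: HIT, count now 2. Cache: [A(c=1) U(c=2)]
  4. access U: HIT, count now 3. Cache: [A(c=1) U(c=3)]
  5. access U: HIT, count now 4. Cache: [A(c=1) U(c=4)]
  6. access R: MISS. Cache: [A(c=1) R(c=1) U(c=4)]
  7. access A: HIT, count now 2. Cache: [R(c=1) A(c=2) U(c=4)]
  8. access L: MISS. Cache: [R(c=1) L(c=1) A(c=2) U(c=4)]
  9. access R: HIT, count now 2. Cache: [L(c=1) A(c=2) R(c=2) U(c=4)]
  10. access O: MISS. Cache: [L(c=1) O(c=1) A(c=2) R(c=2) U(c=4)]
  11. access X: MISS. Cache: [L(c=1) O(c=1) X(c=1) A(c=2) R(c=2) U(c=4)]
  12. access R: HIT, count now 3. Cache: [L(c=1) O(c=1) X(c=1) A(c=2) R(c=3) U(c=4)]
  13. access D: MISS. Cache: [L(c=1) O(c=1) X(c=1) D(c=1) A(c=2) R(c=3) U(c=4)]
  14. access L: HIT, count now 2. Cache: [O(c=1) X(c=1) D(c=1) A(c=2) L(c=2) R(c=3) U(c=4)]
  15. access R: HIT, count now 4. Cache: [O(c=1) X(c=1) D(c=1) A(c=2) L(c=2) U(c=4) R(c=4)]
  16. access D: HIT, count now 2. Cache: [O(c=1) X(c=1) A(c=2) L(c=2) D(c=2) U(c=4) R(c=4)]
  17. access X: HIT, count now 2. Cache: [O(c=1) A(c=2) L(c=2) D(c=2) X(c=2) U(c=4) R(c=4)]
  18. access L: HIT, count now 3. Cache: [O(c=1) A(c=2) D(c=2) X(c=2) L(c=3) U(c=4) R(c=4)]
  19. access X: HIT, count now 3. Cache: [O(c=1) A(c=2) D(c=2) L(c=3) X(c=3) U(c=4) R(c=4)]
  20. access S: MISS. Cache: [O(c=1) S(c=1) A(c=2) D(c=2) L(c=3) X(c=3) U(c=4) R(c=4)]
  21. access L: HIT, count now 4. Cache: [O(c=1) S(c=1) A(c=2) D(c=2) X(c=3) U(c=4) R(c=4) L(c=4)]
  22. access D: HIT, count now 3. Cache: [O(c=1) S(c=1) A(c=2) X(c=3) D(c=3) U(c=4) R(c=4) L(c=4)]
  23. access Q: MISS, evict O(c=1). Cache: [S(c=1) Q(c=1) A(c=2) X(c=3) D(c=3) U(c=4) R(c=4) L(c=4)]
  24. access D: HIT, count now 4. Cache: [S(c=1) Q(c=1) A(c=2) X(c=3) U(c=4) R(c=4) L(c=4) D(c=4)]
  25. access L: HIT, count now 5. Cache: [S(c=1) Q(c=1) A(c=2) X(c=3) U(c=4) R(c=4) D(c=4) L(c=5)]
  26. access X: HIT, count now 4. Cache: [S(c=1) Q(c=1) A(c=2) U(c=4) R(c=4) D(c=4) X(c=4) L(c=5)]
  27. access X: HIT, count now 5. Cache: [S(c=1) Q(c=1) A(c=2) U(c=4) R(c=4) D(c=4) L(c=5) X(c=5)]
  28. access X: HIT, count now 6. Cache: [S(c=1) Q(c=1) A(c=2) U(c=4) R(c=4) D(c=4) L(c=5) X(c=6)]
  29. access X: HIT, count now 7. Cache: [S(c=1) Q(c=1) A(c=2) U(c=4) R(c=4) D(c=4) L(c=5) X(c=7)]
  30. access L: HIT, count now 6. Cache: [S(c=1) Q(c=1) A(c=2) U(c=4) R(c=4) D(c=4) L(c=6) X(c=7)]
  31. access X: HIT, count now 8. Cache: [S(c=1) Q(c=1) A(c=2) U(c=4) R(c=4) D(c=4) L(c=6) X(c=8)]
  32. access X: HIT, count now 9. Cache: [S(c=1) Q(c=1) A(c=2) U(c=4) R(c=4) D(c=4) L(c=6) X(c=9)]
  33. access A: HIT, count now 3. Cache: [S(c=1) Q(c=1) A(c=3) U(c=4) R(c=4) D(c=4) L(c=6) X(c=9)]
  34. access X: HIT, count now 10. Cache: [S(c=1) Q(c=1) A(c=3) U(c=4) R(c=4) D(c=4) L(c=6) X(c=10)]
  35. access X: HIT, count now 11. Cache: [S(c=1) Q(c=1) A(c=3) U(c=4) R(c=4) D(c=4) L(c=6) X(c=11)]
Total: 26 hits, 9 misses, 1 evictions

Answer: A D L Q R S U X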